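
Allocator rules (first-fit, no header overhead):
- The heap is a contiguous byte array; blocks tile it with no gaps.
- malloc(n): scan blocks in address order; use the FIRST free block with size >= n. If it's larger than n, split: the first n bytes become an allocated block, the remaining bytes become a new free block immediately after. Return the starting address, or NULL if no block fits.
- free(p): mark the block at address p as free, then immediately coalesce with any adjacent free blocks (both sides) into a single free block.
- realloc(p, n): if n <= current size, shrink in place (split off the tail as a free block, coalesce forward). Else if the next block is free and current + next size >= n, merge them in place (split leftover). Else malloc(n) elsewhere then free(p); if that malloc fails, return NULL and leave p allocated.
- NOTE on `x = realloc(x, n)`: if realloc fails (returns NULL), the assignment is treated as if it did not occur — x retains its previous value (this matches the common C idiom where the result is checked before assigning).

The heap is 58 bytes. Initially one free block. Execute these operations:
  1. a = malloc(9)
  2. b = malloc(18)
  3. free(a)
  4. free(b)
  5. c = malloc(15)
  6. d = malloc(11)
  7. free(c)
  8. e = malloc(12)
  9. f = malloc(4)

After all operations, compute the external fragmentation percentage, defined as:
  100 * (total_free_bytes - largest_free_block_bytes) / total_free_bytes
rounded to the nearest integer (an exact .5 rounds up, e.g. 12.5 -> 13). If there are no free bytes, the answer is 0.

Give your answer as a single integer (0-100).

Answer: 10

Derivation:
Op 1: a = malloc(9) -> a = 0; heap: [0-8 ALLOC][9-57 FREE]
Op 2: b = malloc(18) -> b = 9; heap: [0-8 ALLOC][9-26 ALLOC][27-57 FREE]
Op 3: free(a) -> (freed a); heap: [0-8 FREE][9-26 ALLOC][27-57 FREE]
Op 4: free(b) -> (freed b); heap: [0-57 FREE]
Op 5: c = malloc(15) -> c = 0; heap: [0-14 ALLOC][15-57 FREE]
Op 6: d = malloc(11) -> d = 15; heap: [0-14 ALLOC][15-25 ALLOC][26-57 FREE]
Op 7: free(c) -> (freed c); heap: [0-14 FREE][15-25 ALLOC][26-57 FREE]
Op 8: e = malloc(12) -> e = 0; heap: [0-11 ALLOC][12-14 FREE][15-25 ALLOC][26-57 FREE]
Op 9: f = malloc(4) -> f = 26; heap: [0-11 ALLOC][12-14 FREE][15-25 ALLOC][26-29 ALLOC][30-57 FREE]
Free blocks: [3 28] total_free=31 largest=28 -> 100*(31-28)/31 = 300/31 ≈ 9.677 -> rounds to 10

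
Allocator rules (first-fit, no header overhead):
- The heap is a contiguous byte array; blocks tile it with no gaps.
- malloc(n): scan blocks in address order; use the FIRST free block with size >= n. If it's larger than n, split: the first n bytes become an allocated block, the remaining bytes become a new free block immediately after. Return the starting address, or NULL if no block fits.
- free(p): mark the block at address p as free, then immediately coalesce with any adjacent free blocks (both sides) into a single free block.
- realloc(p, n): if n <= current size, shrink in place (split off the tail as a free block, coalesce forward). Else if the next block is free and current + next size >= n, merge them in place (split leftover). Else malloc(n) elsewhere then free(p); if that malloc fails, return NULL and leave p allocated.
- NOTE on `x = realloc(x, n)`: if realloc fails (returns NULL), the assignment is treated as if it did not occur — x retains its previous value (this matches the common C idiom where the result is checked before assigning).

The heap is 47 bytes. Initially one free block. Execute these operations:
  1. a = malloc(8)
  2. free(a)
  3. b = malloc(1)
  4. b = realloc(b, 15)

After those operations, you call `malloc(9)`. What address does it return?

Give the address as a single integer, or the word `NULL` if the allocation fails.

Answer: 15

Derivation:
Op 1: a = malloc(8) -> a = 0; heap: [0-7 ALLOC][8-46 FREE]
Op 2: free(a) -> (freed a); heap: [0-46 FREE]
Op 3: b = malloc(1) -> b = 0; heap: [0-0 ALLOC][1-46 FREE]
Op 4: b = realloc(b, 15) -> b = 0; heap: [0-14 ALLOC][15-46 FREE]
malloc(9): first-fit scan over [0-14 ALLOC][15-46 FREE] -> 15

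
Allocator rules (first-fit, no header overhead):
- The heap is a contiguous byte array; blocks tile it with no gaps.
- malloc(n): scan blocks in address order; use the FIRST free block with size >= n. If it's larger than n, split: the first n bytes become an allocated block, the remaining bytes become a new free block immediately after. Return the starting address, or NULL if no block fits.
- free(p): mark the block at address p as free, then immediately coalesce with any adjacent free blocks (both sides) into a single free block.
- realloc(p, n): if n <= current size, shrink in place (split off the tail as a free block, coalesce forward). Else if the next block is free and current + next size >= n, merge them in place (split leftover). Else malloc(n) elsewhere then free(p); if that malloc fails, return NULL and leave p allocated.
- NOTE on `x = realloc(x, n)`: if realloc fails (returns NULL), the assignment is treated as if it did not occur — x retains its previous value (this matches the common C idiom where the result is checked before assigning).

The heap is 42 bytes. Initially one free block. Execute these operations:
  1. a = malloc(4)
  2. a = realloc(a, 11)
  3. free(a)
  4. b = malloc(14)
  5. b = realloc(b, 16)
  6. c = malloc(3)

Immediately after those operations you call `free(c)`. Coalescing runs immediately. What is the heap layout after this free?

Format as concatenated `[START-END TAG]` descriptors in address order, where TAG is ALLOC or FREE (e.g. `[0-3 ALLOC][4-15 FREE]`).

Answer: [0-15 ALLOC][16-41 FREE]

Derivation:
Op 1: a = malloc(4) -> a = 0; heap: [0-3 ALLOC][4-41 FREE]
Op 2: a = realloc(a, 11) -> a = 0; heap: [0-10 ALLOC][11-41 FREE]
Op 3: free(a) -> (freed a); heap: [0-41 FREE]
Op 4: b = malloc(14) -> b = 0; heap: [0-13 ALLOC][14-41 FREE]
Op 5: b = realloc(b, 16) -> b = 0; heap: [0-15 ALLOC][16-41 FREE]
Op 6: c = malloc(3) -> c = 16; heap: [0-15 ALLOC][16-18 ALLOC][19-41 FREE]
free(c): c = 16 -> block [16-18 ALLOC]; mark free, coalesce with adjacent free neighbors -> [0-15 ALLOC][16-41 FREE]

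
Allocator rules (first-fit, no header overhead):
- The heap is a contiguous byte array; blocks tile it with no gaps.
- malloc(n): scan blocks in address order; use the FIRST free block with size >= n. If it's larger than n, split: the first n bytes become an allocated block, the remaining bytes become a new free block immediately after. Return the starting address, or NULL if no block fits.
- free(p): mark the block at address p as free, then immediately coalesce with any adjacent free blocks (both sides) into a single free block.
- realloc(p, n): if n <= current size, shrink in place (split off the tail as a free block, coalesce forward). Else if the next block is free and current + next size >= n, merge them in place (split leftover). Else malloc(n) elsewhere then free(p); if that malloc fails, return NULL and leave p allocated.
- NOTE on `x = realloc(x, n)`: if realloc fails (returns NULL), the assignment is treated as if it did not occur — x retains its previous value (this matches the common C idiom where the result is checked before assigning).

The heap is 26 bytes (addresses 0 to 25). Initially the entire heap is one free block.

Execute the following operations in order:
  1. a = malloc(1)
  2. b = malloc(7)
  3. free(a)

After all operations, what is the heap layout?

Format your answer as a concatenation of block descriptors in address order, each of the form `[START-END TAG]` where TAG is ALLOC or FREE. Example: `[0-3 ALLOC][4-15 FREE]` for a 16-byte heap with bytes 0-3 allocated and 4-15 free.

Op 1: a = malloc(1) -> a = 0; heap: [0-0 ALLOC][1-25 FREE]
Op 2: b = malloc(7) -> b = 1; heap: [0-0 ALLOC][1-7 ALLOC][8-25 FREE]
Op 3: free(a) -> (freed a); heap: [0-0 FREE][1-7 ALLOC][8-25 FREE]

Answer: [0-0 FREE][1-7 ALLOC][8-25 FREE]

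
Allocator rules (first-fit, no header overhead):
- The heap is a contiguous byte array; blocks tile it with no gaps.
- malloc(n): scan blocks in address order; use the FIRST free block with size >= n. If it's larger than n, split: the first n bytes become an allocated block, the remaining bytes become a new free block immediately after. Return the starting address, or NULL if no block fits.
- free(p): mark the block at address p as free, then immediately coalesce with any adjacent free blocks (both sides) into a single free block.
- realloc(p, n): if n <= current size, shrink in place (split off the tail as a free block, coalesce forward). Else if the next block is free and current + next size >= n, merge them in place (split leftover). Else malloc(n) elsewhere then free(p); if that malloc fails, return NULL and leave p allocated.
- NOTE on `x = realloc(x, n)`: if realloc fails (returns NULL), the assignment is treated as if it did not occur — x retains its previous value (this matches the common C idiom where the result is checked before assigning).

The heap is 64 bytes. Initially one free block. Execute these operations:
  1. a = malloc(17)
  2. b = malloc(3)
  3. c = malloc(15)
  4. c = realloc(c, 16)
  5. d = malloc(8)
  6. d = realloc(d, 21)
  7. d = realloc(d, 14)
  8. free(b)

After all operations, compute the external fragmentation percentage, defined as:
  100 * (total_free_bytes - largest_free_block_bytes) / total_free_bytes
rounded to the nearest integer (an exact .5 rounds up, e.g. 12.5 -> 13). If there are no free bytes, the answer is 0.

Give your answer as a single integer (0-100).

Answer: 18

Derivation:
Op 1: a = malloc(17) -> a = 0; heap: [0-16 ALLOC][17-63 FREE]
Op 2: b = malloc(3) -> b = 17; heap: [0-16 ALLOC][17-19 ALLOC][20-63 FREE]
Op 3: c = malloc(15) -> c = 20; heap: [0-16 ALLOC][17-19 ALLOC][20-34 ALLOC][35-63 FREE]
Op 4: c = realloc(c, 16) -> c = 20; heap: [0-16 ALLOC][17-19 ALLOC][20-35 ALLOC][36-63 FREE]
Op 5: d = malloc(8) -> d = 36; heap: [0-16 ALLOC][17-19 ALLOC][20-35 ALLOC][36-43 ALLOC][44-63 FREE]
Op 6: d = realloc(d, 21) -> d = 36; heap: [0-16 ALLOC][17-19 ALLOC][20-35 ALLOC][36-56 ALLOC][57-63 FREE]
Op 7: d = realloc(d, 14) -> d = 36; heap: [0-16 ALLOC][17-19 ALLOC][20-35 ALLOC][36-49 ALLOC][50-63 FREE]
Op 8: free(b) -> (freed b); heap: [0-16 ALLOC][17-19 FREE][20-35 ALLOC][36-49 ALLOC][50-63 FREE]
Free blocks: [3 14] total_free=17 largest=14 -> 100*(17-14)/17 = 300/17 ≈ 17.647 -> rounds to 18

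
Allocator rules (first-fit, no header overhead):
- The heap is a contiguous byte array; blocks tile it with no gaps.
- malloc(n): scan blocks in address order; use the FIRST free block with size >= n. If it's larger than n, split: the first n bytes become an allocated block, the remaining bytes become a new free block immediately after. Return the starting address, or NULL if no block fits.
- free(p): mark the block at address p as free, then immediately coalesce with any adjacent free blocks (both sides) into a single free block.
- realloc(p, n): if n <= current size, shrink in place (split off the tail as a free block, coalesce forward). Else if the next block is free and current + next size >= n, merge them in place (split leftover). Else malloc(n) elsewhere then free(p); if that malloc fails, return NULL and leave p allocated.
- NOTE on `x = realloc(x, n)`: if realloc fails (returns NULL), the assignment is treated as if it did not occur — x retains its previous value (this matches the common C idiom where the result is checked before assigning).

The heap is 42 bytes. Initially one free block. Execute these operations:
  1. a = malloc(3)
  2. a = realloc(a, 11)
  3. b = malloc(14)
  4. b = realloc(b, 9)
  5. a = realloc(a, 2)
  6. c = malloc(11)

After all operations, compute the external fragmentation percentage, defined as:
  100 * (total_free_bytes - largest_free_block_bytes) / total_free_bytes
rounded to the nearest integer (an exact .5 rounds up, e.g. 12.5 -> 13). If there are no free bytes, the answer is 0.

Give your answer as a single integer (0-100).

Op 1: a = malloc(3) -> a = 0; heap: [0-2 ALLOC][3-41 FREE]
Op 2: a = realloc(a, 11) -> a = 0; heap: [0-10 ALLOC][11-41 FREE]
Op 3: b = malloc(14) -> b = 11; heap: [0-10 ALLOC][11-24 ALLOC][25-41 FREE]
Op 4: b = realloc(b, 9) -> b = 11; heap: [0-10 ALLOC][11-19 ALLOC][20-41 FREE]
Op 5: a = realloc(a, 2) -> a = 0; heap: [0-1 ALLOC][2-10 FREE][11-19 ALLOC][20-41 FREE]
Op 6: c = malloc(11) -> c = 20; heap: [0-1 ALLOC][2-10 FREE][11-19 ALLOC][20-30 ALLOC][31-41 FREE]
Free blocks: [9 11] total_free=20 largest=11 -> 100*(20-11)/20 = 900/20 = 45

Answer: 45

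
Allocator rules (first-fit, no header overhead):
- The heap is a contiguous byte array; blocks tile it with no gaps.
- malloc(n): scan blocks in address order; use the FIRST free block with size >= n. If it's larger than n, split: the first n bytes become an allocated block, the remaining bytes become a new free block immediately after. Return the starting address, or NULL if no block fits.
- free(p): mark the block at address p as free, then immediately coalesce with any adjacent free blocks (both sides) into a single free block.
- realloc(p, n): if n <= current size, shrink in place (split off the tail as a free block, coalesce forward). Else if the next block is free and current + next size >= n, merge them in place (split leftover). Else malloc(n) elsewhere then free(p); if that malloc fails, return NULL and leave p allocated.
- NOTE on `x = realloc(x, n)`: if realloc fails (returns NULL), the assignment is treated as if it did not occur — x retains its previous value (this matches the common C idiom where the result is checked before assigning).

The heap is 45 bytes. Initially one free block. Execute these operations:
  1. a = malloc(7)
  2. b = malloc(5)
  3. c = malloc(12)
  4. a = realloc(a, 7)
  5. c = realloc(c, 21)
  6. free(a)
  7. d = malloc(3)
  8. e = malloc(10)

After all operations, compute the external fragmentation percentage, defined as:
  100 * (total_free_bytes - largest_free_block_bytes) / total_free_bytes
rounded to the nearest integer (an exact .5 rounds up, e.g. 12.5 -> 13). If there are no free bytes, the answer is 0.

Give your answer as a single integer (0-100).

Answer: 33

Derivation:
Op 1: a = malloc(7) -> a = 0; heap: [0-6 ALLOC][7-44 FREE]
Op 2: b = malloc(5) -> b = 7; heap: [0-6 ALLOC][7-11 ALLOC][12-44 FREE]
Op 3: c = malloc(12) -> c = 12; heap: [0-6 ALLOC][7-11 ALLOC][12-23 ALLOC][24-44 FREE]
Op 4: a = realloc(a, 7) -> a = 0; heap: [0-6 ALLOC][7-11 ALLOC][12-23 ALLOC][24-44 FREE]
Op 5: c = realloc(c, 21) -> c = 12; heap: [0-6 ALLOC][7-11 ALLOC][12-32 ALLOC][33-44 FREE]
Op 6: free(a) -> (freed a); heap: [0-6 FREE][7-11 ALLOC][12-32 ALLOC][33-44 FREE]
Op 7: d = malloc(3) -> d = 0; heap: [0-2 ALLOC][3-6 FREE][7-11 ALLOC][12-32 ALLOC][33-44 FREE]
Op 8: e = malloc(10) -> e = 33; heap: [0-2 ALLOC][3-6 FREE][7-11 ALLOC][12-32 ALLOC][33-42 ALLOC][43-44 FREE]
Free blocks: [4 2] total_free=6 largest=4 -> 100*(6-4)/6 = 200/6 ≈ 33.333 -> rounds to 33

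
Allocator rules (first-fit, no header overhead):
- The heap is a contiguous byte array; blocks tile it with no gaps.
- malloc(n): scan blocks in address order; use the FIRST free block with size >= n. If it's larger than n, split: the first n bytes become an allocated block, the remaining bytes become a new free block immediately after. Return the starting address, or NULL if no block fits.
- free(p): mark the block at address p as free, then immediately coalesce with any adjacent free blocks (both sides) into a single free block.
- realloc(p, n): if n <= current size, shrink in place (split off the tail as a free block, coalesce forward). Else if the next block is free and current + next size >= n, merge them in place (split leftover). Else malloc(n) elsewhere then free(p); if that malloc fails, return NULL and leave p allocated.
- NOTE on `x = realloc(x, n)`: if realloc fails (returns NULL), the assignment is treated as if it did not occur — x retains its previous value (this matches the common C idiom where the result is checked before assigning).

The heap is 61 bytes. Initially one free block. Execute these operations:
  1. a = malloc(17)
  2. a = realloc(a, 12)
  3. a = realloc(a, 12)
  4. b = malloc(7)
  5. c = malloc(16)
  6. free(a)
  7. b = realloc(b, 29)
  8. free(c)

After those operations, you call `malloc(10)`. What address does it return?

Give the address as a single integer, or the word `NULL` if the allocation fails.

Answer: 0

Derivation:
Op 1: a = malloc(17) -> a = 0; heap: [0-16 ALLOC][17-60 FREE]
Op 2: a = realloc(a, 12) -> a = 0; heap: [0-11 ALLOC][12-60 FREE]
Op 3: a = realloc(a, 12) -> a = 0; heap: [0-11 ALLOC][12-60 FREE]
Op 4: b = malloc(7) -> b = 12; heap: [0-11 ALLOC][12-18 ALLOC][19-60 FREE]
Op 5: c = malloc(16) -> c = 19; heap: [0-11 ALLOC][12-18 ALLOC][19-34 ALLOC][35-60 FREE]
Op 6: free(a) -> (freed a); heap: [0-11 FREE][12-18 ALLOC][19-34 ALLOC][35-60 FREE]
Op 7: b = realloc(b, 29) -> NULL (b unchanged); heap: [0-11 FREE][12-18 ALLOC][19-34 ALLOC][35-60 FREE]
Op 8: free(c) -> (freed c); heap: [0-11 FREE][12-18 ALLOC][19-60 FREE]
malloc(10): first-fit scan over [0-11 FREE][12-18 ALLOC][19-60 FREE] -> 0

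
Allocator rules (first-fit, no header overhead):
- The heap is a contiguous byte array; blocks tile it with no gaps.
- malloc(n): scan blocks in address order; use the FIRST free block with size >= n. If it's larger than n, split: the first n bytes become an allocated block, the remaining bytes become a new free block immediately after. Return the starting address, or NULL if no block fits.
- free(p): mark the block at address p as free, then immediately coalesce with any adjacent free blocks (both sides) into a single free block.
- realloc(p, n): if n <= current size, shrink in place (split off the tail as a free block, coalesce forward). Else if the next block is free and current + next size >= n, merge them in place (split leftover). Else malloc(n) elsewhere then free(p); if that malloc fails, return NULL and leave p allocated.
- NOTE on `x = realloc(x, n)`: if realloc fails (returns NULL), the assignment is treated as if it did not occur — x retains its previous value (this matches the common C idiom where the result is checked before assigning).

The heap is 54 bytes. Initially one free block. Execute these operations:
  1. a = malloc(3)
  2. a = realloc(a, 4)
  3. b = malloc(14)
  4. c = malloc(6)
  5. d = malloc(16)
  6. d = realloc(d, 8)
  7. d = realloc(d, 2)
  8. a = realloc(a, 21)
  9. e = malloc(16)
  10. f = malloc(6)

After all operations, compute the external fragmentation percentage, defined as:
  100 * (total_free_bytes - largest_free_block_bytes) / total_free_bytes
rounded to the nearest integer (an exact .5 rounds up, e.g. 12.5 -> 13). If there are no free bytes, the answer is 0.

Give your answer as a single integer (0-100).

Op 1: a = malloc(3) -> a = 0; heap: [0-2 ALLOC][3-53 FREE]
Op 2: a = realloc(a, 4) -> a = 0; heap: [0-3 ALLOC][4-53 FREE]
Op 3: b = malloc(14) -> b = 4; heap: [0-3 ALLOC][4-17 ALLOC][18-53 FREE]
Op 4: c = malloc(6) -> c = 18; heap: [0-3 ALLOC][4-17 ALLOC][18-23 ALLOC][24-53 FREE]
Op 5: d = malloc(16) -> d = 24; heap: [0-3 ALLOC][4-17 ALLOC][18-23 ALLOC][24-39 ALLOC][40-53 FREE]
Op 6: d = realloc(d, 8) -> d = 24; heap: [0-3 ALLOC][4-17 ALLOC][18-23 ALLOC][24-31 ALLOC][32-53 FREE]
Op 7: d = realloc(d, 2) -> d = 24; heap: [0-3 ALLOC][4-17 ALLOC][18-23 ALLOC][24-25 ALLOC][26-53 FREE]
Op 8: a = realloc(a, 21) -> a = 26; heap: [0-3 FREE][4-17 ALLOC][18-23 ALLOC][24-25 ALLOC][26-46 ALLOC][47-53 FREE]
Op 9: e = malloc(16) -> e = NULL; heap: [0-3 FREE][4-17 ALLOC][18-23 ALLOC][24-25 ALLOC][26-46 ALLOC][47-53 FREE]
Op 10: f = malloc(6) -> f = 47; heap: [0-3 FREE][4-17 ALLOC][18-23 ALLOC][24-25 ALLOC][26-46 ALLOC][47-52 ALLOC][53-53 FREE]
Free blocks: [4 1] total_free=5 largest=4 -> 100*(5-4)/5 = 100/5 = 20

Answer: 20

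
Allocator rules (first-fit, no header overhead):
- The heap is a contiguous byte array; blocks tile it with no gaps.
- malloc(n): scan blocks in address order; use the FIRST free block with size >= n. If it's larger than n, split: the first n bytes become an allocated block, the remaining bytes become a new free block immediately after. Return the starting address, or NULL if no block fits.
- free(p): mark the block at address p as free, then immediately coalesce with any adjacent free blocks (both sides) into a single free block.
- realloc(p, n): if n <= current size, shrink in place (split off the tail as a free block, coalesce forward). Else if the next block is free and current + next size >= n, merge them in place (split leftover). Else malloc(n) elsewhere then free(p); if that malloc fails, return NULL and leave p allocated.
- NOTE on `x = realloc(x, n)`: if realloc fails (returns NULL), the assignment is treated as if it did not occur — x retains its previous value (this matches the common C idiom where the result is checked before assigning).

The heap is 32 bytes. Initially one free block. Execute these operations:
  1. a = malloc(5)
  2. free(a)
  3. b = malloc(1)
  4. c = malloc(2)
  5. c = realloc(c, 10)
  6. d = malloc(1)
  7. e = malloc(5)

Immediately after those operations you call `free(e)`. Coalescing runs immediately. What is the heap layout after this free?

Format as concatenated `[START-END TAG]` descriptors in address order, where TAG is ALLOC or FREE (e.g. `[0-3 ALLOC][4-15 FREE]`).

Answer: [0-0 ALLOC][1-10 ALLOC][11-11 ALLOC][12-31 FREE]

Derivation:
Op 1: a = malloc(5) -> a = 0; heap: [0-4 ALLOC][5-31 FREE]
Op 2: free(a) -> (freed a); heap: [0-31 FREE]
Op 3: b = malloc(1) -> b = 0; heap: [0-0 ALLOC][1-31 FREE]
Op 4: c = malloc(2) -> c = 1; heap: [0-0 ALLOC][1-2 ALLOC][3-31 FREE]
Op 5: c = realloc(c, 10) -> c = 1; heap: [0-0 ALLOC][1-10 ALLOC][11-31 FREE]
Op 6: d = malloc(1) -> d = 11; heap: [0-0 ALLOC][1-10 ALLOC][11-11 ALLOC][12-31 FREE]
Op 7: e = malloc(5) -> e = 12; heap: [0-0 ALLOC][1-10 ALLOC][11-11 ALLOC][12-16 ALLOC][17-31 FREE]
free(e): e = 12 -> block [12-16 ALLOC]; mark free, coalesce with adjacent free neighbors -> [0-0 ALLOC][1-10 ALLOC][11-11 ALLOC][12-31 FREE]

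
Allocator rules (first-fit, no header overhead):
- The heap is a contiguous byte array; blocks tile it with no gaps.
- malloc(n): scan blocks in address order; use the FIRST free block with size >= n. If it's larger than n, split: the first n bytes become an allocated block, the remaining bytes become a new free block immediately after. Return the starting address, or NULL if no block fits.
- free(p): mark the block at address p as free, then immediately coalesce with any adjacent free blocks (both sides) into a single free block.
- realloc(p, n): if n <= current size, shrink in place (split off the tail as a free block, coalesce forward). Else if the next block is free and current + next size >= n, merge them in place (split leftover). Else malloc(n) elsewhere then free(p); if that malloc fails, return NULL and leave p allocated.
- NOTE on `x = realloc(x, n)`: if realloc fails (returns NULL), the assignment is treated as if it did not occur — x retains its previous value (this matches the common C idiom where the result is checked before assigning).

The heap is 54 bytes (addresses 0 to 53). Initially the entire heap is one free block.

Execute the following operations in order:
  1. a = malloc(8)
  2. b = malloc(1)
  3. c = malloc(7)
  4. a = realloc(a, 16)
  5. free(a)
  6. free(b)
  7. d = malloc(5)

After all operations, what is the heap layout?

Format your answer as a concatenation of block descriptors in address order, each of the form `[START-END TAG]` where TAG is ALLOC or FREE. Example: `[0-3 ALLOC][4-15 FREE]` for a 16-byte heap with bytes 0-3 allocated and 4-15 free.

Answer: [0-4 ALLOC][5-8 FREE][9-15 ALLOC][16-53 FREE]

Derivation:
Op 1: a = malloc(8) -> a = 0; heap: [0-7 ALLOC][8-53 FREE]
Op 2: b = malloc(1) -> b = 8; heap: [0-7 ALLOC][8-8 ALLOC][9-53 FREE]
Op 3: c = malloc(7) -> c = 9; heap: [0-7 ALLOC][8-8 ALLOC][9-15 ALLOC][16-53 FREE]
Op 4: a = realloc(a, 16) -> a = 16; heap: [0-7 FREE][8-8 ALLOC][9-15 ALLOC][16-31 ALLOC][32-53 FREE]
Op 5: free(a) -> (freed a); heap: [0-7 FREE][8-8 ALLOC][9-15 ALLOC][16-53 FREE]
Op 6: free(b) -> (freed b); heap: [0-8 FREE][9-15 ALLOC][16-53 FREE]
Op 7: d = malloc(5) -> d = 0; heap: [0-4 ALLOC][5-8 FREE][9-15 ALLOC][16-53 FREE]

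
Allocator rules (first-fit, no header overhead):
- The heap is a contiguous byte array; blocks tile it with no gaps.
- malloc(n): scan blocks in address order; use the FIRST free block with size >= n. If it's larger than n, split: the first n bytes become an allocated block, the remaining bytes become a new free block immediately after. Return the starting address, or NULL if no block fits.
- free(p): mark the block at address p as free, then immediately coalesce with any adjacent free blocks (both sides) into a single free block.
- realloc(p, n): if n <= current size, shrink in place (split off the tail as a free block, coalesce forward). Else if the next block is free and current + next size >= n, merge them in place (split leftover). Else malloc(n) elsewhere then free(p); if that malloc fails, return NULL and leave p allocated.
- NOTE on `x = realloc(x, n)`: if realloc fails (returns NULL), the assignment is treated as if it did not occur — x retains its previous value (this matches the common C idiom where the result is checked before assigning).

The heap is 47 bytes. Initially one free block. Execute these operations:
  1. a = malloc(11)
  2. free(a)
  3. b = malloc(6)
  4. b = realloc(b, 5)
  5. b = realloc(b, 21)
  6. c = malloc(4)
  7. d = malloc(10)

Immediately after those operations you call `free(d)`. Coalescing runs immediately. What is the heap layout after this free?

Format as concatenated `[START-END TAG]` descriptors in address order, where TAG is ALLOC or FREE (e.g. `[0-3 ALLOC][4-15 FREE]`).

Answer: [0-20 ALLOC][21-24 ALLOC][25-46 FREE]

Derivation:
Op 1: a = malloc(11) -> a = 0; heap: [0-10 ALLOC][11-46 FREE]
Op 2: free(a) -> (freed a); heap: [0-46 FREE]
Op 3: b = malloc(6) -> b = 0; heap: [0-5 ALLOC][6-46 FREE]
Op 4: b = realloc(b, 5) -> b = 0; heap: [0-4 ALLOC][5-46 FREE]
Op 5: b = realloc(b, 21) -> b = 0; heap: [0-20 ALLOC][21-46 FREE]
Op 6: c = malloc(4) -> c = 21; heap: [0-20 ALLOC][21-24 ALLOC][25-46 FREE]
Op 7: d = malloc(10) -> d = 25; heap: [0-20 ALLOC][21-24 ALLOC][25-34 ALLOC][35-46 FREE]
free(d): d = 25 -> block [25-34 ALLOC]; mark free, coalesce with adjacent free neighbors -> [0-20 ALLOC][21-24 ALLOC][25-46 FREE]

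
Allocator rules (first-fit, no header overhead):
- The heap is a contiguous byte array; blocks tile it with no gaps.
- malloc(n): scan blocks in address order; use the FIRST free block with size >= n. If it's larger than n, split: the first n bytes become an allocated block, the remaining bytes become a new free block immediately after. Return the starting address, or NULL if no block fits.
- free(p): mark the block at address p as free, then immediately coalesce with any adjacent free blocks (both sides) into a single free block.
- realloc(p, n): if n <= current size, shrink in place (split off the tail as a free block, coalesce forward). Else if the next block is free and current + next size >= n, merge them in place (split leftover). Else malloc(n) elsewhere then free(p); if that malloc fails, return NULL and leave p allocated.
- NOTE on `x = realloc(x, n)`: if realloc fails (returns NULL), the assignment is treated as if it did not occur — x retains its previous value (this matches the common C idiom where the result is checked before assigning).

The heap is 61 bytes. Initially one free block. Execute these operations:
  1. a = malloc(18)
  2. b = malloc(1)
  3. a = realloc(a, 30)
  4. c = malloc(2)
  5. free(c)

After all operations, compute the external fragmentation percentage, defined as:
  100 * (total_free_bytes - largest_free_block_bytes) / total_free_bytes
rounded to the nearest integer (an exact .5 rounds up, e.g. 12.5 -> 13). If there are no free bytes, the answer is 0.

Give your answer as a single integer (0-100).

Answer: 40

Derivation:
Op 1: a = malloc(18) -> a = 0; heap: [0-17 ALLOC][18-60 FREE]
Op 2: b = malloc(1) -> b = 18; heap: [0-17 ALLOC][18-18 ALLOC][19-60 FREE]
Op 3: a = realloc(a, 30) -> a = 19; heap: [0-17 FREE][18-18 ALLOC][19-48 ALLOC][49-60 FREE]
Op 4: c = malloc(2) -> c = 0; heap: [0-1 ALLOC][2-17 FREE][18-18 ALLOC][19-48 ALLOC][49-60 FREE]
Op 5: free(c) -> (freed c); heap: [0-17 FREE][18-18 ALLOC][19-48 ALLOC][49-60 FREE]
Free blocks: [18 12] total_free=30 largest=18 -> 100*(30-18)/30 = 1200/30 = 40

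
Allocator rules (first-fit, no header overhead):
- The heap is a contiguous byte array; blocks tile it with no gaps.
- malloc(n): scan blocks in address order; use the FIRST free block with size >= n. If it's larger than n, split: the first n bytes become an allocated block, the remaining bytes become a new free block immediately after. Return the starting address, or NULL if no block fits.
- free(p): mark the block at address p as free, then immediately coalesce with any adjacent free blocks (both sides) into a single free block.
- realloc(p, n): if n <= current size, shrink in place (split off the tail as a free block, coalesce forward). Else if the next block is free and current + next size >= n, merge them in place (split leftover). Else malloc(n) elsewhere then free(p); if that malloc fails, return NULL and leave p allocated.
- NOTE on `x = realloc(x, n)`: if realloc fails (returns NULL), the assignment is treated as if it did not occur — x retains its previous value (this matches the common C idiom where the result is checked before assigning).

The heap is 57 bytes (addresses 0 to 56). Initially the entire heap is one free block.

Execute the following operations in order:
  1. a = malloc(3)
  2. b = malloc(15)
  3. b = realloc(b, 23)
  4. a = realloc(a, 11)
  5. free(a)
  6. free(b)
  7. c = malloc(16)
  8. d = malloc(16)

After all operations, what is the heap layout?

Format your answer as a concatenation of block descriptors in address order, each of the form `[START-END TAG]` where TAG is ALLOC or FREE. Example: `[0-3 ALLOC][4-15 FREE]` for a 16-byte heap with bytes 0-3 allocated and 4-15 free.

Op 1: a = malloc(3) -> a = 0; heap: [0-2 ALLOC][3-56 FREE]
Op 2: b = malloc(15) -> b = 3; heap: [0-2 ALLOC][3-17 ALLOC][18-56 FREE]
Op 3: b = realloc(b, 23) -> b = 3; heap: [0-2 ALLOC][3-25 ALLOC][26-56 FREE]
Op 4: a = realloc(a, 11) -> a = 26; heap: [0-2 FREE][3-25 ALLOC][26-36 ALLOC][37-56 FREE]
Op 5: free(a) -> (freed a); heap: [0-2 FREE][3-25 ALLOC][26-56 FREE]
Op 6: free(b) -> (freed b); heap: [0-56 FREE]
Op 7: c = malloc(16) -> c = 0; heap: [0-15 ALLOC][16-56 FREE]
Op 8: d = malloc(16) -> d = 16; heap: [0-15 ALLOC][16-31 ALLOC][32-56 FREE]

Answer: [0-15 ALLOC][16-31 ALLOC][32-56 FREE]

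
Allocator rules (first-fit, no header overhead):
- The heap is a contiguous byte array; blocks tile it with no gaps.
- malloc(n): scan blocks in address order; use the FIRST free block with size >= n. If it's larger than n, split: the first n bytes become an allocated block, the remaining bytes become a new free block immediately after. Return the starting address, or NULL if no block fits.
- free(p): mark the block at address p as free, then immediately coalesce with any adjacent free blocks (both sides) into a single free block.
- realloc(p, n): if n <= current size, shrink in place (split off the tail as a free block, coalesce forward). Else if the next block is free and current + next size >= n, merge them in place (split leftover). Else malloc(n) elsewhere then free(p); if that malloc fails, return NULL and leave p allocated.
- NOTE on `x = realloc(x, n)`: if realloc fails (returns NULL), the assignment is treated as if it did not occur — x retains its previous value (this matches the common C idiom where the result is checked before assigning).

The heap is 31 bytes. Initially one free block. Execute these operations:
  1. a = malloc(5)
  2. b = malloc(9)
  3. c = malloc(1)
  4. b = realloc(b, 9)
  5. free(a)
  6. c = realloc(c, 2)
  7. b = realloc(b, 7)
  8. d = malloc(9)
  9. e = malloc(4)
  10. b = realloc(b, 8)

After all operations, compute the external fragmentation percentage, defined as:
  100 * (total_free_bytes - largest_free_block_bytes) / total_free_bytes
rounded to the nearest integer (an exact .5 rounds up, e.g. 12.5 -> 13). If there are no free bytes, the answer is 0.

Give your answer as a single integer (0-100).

Answer: 25

Derivation:
Op 1: a = malloc(5) -> a = 0; heap: [0-4 ALLOC][5-30 FREE]
Op 2: b = malloc(9) -> b = 5; heap: [0-4 ALLOC][5-13 ALLOC][14-30 FREE]
Op 3: c = malloc(1) -> c = 14; heap: [0-4 ALLOC][5-13 ALLOC][14-14 ALLOC][15-30 FREE]
Op 4: b = realloc(b, 9) -> b = 5; heap: [0-4 ALLOC][5-13 ALLOC][14-14 ALLOC][15-30 FREE]
Op 5: free(a) -> (freed a); heap: [0-4 FREE][5-13 ALLOC][14-14 ALLOC][15-30 FREE]
Op 6: c = realloc(c, 2) -> c = 14; heap: [0-4 FREE][5-13 ALLOC][14-15 ALLOC][16-30 FREE]
Op 7: b = realloc(b, 7) -> b = 5; heap: [0-4 FREE][5-11 ALLOC][12-13 FREE][14-15 ALLOC][16-30 FREE]
Op 8: d = malloc(9) -> d = 16; heap: [0-4 FREE][5-11 ALLOC][12-13 FREE][14-15 ALLOC][16-24 ALLOC][25-30 FREE]
Op 9: e = malloc(4) -> e = 0; heap: [0-3 ALLOC][4-4 FREE][5-11 ALLOC][12-13 FREE][14-15 ALLOC][16-24 ALLOC][25-30 FREE]
Op 10: b = realloc(b, 8) -> b = 5; heap: [0-3 ALLOC][4-4 FREE][5-12 ALLOC][13-13 FREE][14-15 ALLOC][16-24 ALLOC][25-30 FREE]
Free blocks: [1 1 6] total_free=8 largest=6 -> 100*(8-6)/8 = 200/8 = 25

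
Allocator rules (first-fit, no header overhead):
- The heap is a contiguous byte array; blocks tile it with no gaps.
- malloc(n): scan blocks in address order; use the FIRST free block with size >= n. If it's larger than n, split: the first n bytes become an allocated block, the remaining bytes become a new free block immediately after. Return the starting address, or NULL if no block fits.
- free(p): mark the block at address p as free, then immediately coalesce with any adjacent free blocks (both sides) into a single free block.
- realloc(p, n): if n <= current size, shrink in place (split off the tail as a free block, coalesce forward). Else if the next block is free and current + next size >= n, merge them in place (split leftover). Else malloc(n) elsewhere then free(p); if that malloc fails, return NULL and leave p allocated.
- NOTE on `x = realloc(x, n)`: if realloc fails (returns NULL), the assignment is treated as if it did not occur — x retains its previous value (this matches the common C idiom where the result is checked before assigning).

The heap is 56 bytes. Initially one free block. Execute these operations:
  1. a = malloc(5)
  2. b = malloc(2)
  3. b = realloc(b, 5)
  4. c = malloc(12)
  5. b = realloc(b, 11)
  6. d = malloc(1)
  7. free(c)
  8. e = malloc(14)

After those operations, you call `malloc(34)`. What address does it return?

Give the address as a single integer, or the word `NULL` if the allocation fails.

Answer: NULL

Derivation:
Op 1: a = malloc(5) -> a = 0; heap: [0-4 ALLOC][5-55 FREE]
Op 2: b = malloc(2) -> b = 5; heap: [0-4 ALLOC][5-6 ALLOC][7-55 FREE]
Op 3: b = realloc(b, 5) -> b = 5; heap: [0-4 ALLOC][5-9 ALLOC][10-55 FREE]
Op 4: c = malloc(12) -> c = 10; heap: [0-4 ALLOC][5-9 ALLOC][10-21 ALLOC][22-55 FREE]
Op 5: b = realloc(b, 11) -> b = 22; heap: [0-4 ALLOC][5-9 FREE][10-21 ALLOC][22-32 ALLOC][33-55 FREE]
Op 6: d = malloc(1) -> d = 5; heap: [0-4 ALLOC][5-5 ALLOC][6-9 FREE][10-21 ALLOC][22-32 ALLOC][33-55 FREE]
Op 7: free(c) -> (freed c); heap: [0-4 ALLOC][5-5 ALLOC][6-21 FREE][22-32 ALLOC][33-55 FREE]
Op 8: e = malloc(14) -> e = 6; heap: [0-4 ALLOC][5-5 ALLOC][6-19 ALLOC][20-21 FREE][22-32 ALLOC][33-55 FREE]
malloc(34): first-fit scan over [0-4 ALLOC][5-5 ALLOC][6-19 ALLOC][20-21 FREE][22-32 ALLOC][33-55 FREE] -> NULL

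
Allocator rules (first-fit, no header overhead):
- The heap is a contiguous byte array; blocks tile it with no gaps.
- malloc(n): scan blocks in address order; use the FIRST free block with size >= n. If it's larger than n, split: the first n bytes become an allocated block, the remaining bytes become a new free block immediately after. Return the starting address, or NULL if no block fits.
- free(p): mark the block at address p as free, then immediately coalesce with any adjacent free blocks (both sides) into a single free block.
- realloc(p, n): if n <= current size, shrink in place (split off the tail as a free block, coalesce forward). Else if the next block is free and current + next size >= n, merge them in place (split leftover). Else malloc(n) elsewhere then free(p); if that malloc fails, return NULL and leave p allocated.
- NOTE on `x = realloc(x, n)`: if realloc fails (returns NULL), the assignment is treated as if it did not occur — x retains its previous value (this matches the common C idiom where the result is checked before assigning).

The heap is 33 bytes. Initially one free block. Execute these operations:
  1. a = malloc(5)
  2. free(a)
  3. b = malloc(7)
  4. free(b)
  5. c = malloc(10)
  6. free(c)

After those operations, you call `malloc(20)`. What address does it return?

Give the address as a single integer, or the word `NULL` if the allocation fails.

Op 1: a = malloc(5) -> a = 0; heap: [0-4 ALLOC][5-32 FREE]
Op 2: free(a) -> (freed a); heap: [0-32 FREE]
Op 3: b = malloc(7) -> b = 0; heap: [0-6 ALLOC][7-32 FREE]
Op 4: free(b) -> (freed b); heap: [0-32 FREE]
Op 5: c = malloc(10) -> c = 0; heap: [0-9 ALLOC][10-32 FREE]
Op 6: free(c) -> (freed c); heap: [0-32 FREE]
malloc(20): first-fit scan over [0-32 FREE] -> 0

Answer: 0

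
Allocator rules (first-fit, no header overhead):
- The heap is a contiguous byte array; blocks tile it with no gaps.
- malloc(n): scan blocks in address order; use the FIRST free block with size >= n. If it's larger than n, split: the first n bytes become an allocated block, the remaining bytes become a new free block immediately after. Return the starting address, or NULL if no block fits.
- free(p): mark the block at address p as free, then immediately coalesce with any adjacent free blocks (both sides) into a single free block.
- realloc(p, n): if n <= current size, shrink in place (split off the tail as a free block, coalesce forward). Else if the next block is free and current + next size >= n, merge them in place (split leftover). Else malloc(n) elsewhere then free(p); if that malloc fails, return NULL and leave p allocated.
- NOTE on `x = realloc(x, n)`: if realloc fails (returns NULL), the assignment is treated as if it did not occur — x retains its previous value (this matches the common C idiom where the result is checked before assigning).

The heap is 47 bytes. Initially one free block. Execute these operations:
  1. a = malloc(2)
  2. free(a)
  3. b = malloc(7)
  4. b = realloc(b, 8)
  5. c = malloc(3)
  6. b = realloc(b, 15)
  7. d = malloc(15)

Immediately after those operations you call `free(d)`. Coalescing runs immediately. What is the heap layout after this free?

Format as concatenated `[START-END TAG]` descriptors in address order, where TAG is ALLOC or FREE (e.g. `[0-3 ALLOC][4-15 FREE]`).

Op 1: a = malloc(2) -> a = 0; heap: [0-1 ALLOC][2-46 FREE]
Op 2: free(a) -> (freed a); heap: [0-46 FREE]
Op 3: b = malloc(7) -> b = 0; heap: [0-6 ALLOC][7-46 FREE]
Op 4: b = realloc(b, 8) -> b = 0; heap: [0-7 ALLOC][8-46 FREE]
Op 5: c = malloc(3) -> c = 8; heap: [0-7 ALLOC][8-10 ALLOC][11-46 FREE]
Op 6: b = realloc(b, 15) -> b = 11; heap: [0-7 FREE][8-10 ALLOC][11-25 ALLOC][26-46 FREE]
Op 7: d = malloc(15) -> d = 26; heap: [0-7 FREE][8-10 ALLOC][11-25 ALLOC][26-40 ALLOC][41-46 FREE]
free(d): d = 26 -> block [26-40 ALLOC]; mark free, coalesce with adjacent free neighbors -> [0-7 FREE][8-10 ALLOC][11-25 ALLOC][26-46 FREE]

Answer: [0-7 FREE][8-10 ALLOC][11-25 ALLOC][26-46 FREE]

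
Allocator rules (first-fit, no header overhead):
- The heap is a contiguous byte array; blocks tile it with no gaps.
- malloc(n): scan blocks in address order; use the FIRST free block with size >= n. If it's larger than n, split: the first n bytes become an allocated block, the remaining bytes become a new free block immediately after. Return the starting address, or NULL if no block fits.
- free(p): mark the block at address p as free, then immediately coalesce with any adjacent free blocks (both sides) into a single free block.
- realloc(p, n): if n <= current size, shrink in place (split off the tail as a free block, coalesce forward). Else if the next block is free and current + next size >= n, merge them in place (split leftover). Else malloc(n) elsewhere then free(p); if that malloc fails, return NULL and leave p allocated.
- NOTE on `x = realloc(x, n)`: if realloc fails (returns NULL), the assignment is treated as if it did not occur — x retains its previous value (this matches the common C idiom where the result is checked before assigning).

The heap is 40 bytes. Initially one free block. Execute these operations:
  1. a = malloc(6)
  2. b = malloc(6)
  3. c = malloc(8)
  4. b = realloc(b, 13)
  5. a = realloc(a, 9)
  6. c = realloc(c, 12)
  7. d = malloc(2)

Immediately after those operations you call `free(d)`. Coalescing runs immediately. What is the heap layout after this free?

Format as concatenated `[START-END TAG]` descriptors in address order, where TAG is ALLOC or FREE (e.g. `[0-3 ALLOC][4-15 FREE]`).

Answer: [0-8 ALLOC][9-11 FREE][12-19 ALLOC][20-32 ALLOC][33-39 FREE]

Derivation:
Op 1: a = malloc(6) -> a = 0; heap: [0-5 ALLOC][6-39 FREE]
Op 2: b = malloc(6) -> b = 6; heap: [0-5 ALLOC][6-11 ALLOC][12-39 FREE]
Op 3: c = malloc(8) -> c = 12; heap: [0-5 ALLOC][6-11 ALLOC][12-19 ALLOC][20-39 FREE]
Op 4: b = realloc(b, 13) -> b = 20; heap: [0-5 ALLOC][6-11 FREE][12-19 ALLOC][20-32 ALLOC][33-39 FREE]
Op 5: a = realloc(a, 9) -> a = 0; heap: [0-8 ALLOC][9-11 FREE][12-19 ALLOC][20-32 ALLOC][33-39 FREE]
Op 6: c = realloc(c, 12) -> NULL (c unchanged); heap: [0-8 ALLOC][9-11 FREE][12-19 ALLOC][20-32 ALLOC][33-39 FREE]
Op 7: d = malloc(2) -> d = 9; heap: [0-8 ALLOC][9-10 ALLOC][11-11 FREE][12-19 ALLOC][20-32 ALLOC][33-39 FREE]
free(d): d = 9 -> block [9-10 ALLOC]; mark free, coalesce with adjacent free neighbors -> [0-8 ALLOC][9-11 FREE][12-19 ALLOC][20-32 ALLOC][33-39 FREE]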